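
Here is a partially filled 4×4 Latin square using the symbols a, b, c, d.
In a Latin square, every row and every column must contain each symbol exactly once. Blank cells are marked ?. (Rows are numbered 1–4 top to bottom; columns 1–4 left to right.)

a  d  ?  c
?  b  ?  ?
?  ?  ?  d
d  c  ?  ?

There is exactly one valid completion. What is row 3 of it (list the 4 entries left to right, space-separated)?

b a c d

Row 3, column 2: row 3 has {d} and column 2 has {b, c, d}, leaving only a.
Row 1, column 3: row 1 has {a, c, d} and column 3 has {}, leaving only b.
Row 3, column 3: row 3 has {a, d} and column 3 has {b}, leaving only c.
Row 3, column 1: row 3 has {a, c, d} and column 1 has {a, d}, leaving only b.
So row 3 reads: b a c d.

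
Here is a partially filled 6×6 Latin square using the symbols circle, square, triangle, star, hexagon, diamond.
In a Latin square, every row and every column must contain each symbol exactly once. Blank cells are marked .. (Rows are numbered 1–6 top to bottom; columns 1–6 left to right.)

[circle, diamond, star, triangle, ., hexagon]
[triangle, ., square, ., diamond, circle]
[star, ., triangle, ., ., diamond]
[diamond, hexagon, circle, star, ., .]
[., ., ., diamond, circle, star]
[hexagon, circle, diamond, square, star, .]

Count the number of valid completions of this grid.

Row 1, column 5: eliminating its row and column leaves {square}.
Row 2, column 2: eliminating its row and column leaves {star}.
Row 2, column 4: eliminating its row and column leaves {hexagon}.
Row 3, column 2: eliminating its row and column leaves {square}.
Row 3, column 4: eliminating its row and column leaves {circle, hexagon}.
Row 3, column 5: eliminating its row and column leaves {square, hexagon}.
Row 4, column 5: eliminating its row and column leaves {square, triangle}.
Row 4, column 6: eliminating its row and column leaves {square, triangle}.
Row 5, column 1: eliminating its row and column leaves {square}.
Row 5, column 2: eliminating its row and column leaves {square, triangle}.
Row 5, column 3: eliminating its row and column leaves {hexagon}.
Row 6, column 6: eliminating its row and column leaves {triangle}.
Only one assignment across all blanks avoids any row or column repeat, giving 1 completion.

1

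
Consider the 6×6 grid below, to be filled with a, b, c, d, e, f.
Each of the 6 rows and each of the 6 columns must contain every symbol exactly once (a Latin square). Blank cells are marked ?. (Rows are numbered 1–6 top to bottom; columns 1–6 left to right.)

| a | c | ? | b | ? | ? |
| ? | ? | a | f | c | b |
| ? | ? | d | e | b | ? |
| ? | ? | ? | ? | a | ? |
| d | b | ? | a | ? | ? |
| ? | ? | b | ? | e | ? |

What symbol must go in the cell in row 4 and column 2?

Row 2, column 1: row 2 has {a, b, c, f} and column 1 has {a, d}, leaving only e.
Row 2, column 2: row 2 has {a, b, c, e, f} and column 2 has {b, c}, leaving only d.
Row 5, column 5: row 5 has {a, b, d} and column 5 has {a, b, c, e}, leaving only f.
Row 1, column 5: row 1 has {a, b, c} and column 5 has {a, b, c, e, f}, leaving only d.
Row 4, column 2 is narrowed to {e, f}.
If it were f, then row 6, column 2 would be left with no valid symbol.
So row 4, column 2 must be e.

e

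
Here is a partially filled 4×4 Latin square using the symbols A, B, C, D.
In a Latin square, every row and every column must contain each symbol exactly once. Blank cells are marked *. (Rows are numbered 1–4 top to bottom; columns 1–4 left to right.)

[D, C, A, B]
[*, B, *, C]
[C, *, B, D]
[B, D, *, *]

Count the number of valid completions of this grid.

Row 2, column 1: eliminating its row and column leaves {A}.
Row 2, column 3: eliminating its row and column leaves {D}.
Row 3, column 2: eliminating its row and column leaves {A}.
Row 4, column 3: eliminating its row and column leaves {C}.
Row 4, column 4: eliminating its row and column leaves {A}.
Only one assignment across all blanks avoids any row or column repeat, giving 1 completion.

1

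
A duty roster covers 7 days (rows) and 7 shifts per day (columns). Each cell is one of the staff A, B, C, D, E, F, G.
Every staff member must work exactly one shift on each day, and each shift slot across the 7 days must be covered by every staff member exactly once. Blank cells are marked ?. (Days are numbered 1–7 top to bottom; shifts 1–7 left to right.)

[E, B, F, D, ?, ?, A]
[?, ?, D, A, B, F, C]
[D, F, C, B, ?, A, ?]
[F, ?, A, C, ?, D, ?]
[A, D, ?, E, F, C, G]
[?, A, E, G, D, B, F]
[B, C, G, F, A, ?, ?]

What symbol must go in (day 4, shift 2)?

G

Day 1, shift 6: day 1 has {A, B, D, E, F} and shift 6 has {A, B, C, D, F}, leaving only G.
Day 1, shift 5: day 1 has {A, B, D, E, F, G} and shift 5 has {A, B, D, F}, leaving only C.
Day 2, shift 1: day 2 has {A, B, C, D, F} and shift 1 has {A, B, D, E, F}, leaving only G.
Day 2, shift 2: day 2 has {A, B, C, D, F, G} and shift 2 has {A, B, C, D, F}, leaving only E.
Day 4 already has {A, C, D, F} and shift 2 already has {A, B, C, D, E, F}, so day 4, shift 2 must be G.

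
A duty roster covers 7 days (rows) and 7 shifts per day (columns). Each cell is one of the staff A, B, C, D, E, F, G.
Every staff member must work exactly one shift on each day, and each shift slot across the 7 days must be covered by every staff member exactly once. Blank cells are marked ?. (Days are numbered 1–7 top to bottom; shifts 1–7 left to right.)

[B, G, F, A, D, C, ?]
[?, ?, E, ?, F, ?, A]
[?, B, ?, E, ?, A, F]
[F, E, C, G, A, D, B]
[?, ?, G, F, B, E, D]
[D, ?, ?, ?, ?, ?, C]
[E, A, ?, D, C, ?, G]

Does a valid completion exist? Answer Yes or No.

Yes

No day or shift among the givens repeats a symbol, and propagating forced cells runs into no contradiction.
One valid completion exists (for instance, B G F A D C E / G D E C F B A / C B D E G A F / F E C G A D B / A C G F B E D / D F A B E G C / E A B D C F G).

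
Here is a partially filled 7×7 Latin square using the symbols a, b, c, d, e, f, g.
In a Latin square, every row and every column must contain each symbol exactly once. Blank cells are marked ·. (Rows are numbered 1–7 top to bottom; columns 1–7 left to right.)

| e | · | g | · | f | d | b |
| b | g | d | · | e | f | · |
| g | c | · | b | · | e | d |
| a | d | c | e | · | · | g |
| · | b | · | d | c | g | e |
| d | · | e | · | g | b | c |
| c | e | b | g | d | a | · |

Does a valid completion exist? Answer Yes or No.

Row 4, column 6: row 4 together with column 6 already contain {a, b, c, d, e, f, g} — every symbol — so nothing can go there. The grid has no valid completion.

No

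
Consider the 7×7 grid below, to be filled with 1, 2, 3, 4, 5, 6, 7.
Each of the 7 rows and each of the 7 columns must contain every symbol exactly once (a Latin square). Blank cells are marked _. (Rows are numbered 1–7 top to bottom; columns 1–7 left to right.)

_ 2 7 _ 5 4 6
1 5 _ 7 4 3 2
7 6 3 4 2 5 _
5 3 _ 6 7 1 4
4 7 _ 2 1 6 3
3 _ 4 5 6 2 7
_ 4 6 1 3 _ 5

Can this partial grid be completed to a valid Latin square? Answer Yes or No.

Row 1, column 1: row 1 together with column 1 already contain {1, 2, 3, 4, 5, 6, 7} — every symbol — so nothing can go there. The grid has no valid completion.

No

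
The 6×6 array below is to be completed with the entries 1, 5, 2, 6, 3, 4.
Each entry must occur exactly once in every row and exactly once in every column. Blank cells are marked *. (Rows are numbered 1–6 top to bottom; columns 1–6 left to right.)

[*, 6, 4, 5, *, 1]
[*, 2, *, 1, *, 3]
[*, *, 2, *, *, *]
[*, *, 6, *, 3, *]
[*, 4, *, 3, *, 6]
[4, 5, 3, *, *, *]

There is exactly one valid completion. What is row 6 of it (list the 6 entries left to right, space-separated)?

Row 6, column 6: row 6 has {5, 3, 4} and column 6 has {1, 6, 3}, leaving only 2.
Row 6, column 4: row 6 has {5, 2, 3, 4} and column 4 has {1, 5, 3}, leaving only 6.
Row 6, column 5: row 6 has {5, 2, 6, 3, 4} and column 5 has {3}, leaving only 1.
So row 6 reads: 4 5 3 6 1 2.

4 5 3 6 1 2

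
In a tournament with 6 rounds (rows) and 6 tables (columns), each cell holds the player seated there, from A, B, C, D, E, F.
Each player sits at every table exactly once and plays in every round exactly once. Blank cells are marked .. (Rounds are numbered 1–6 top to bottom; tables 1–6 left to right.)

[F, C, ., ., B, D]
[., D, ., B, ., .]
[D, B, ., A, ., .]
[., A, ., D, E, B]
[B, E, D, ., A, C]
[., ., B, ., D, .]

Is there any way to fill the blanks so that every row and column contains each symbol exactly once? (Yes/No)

No round or table among the givens repeats a symbol, and propagating forced cells runs into no contradiction.
One valid completion exists (for instance, F C A E B D / E D C B F A / D B E A C F / C A F D E B / B E D F A C / A F B C D E).

Yes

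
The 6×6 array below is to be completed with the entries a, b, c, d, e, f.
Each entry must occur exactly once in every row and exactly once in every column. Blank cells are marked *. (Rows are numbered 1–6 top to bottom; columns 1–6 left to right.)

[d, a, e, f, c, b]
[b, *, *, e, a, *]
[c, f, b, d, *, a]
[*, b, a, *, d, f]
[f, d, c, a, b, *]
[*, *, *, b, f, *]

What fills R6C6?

Row 2, column 2: row 2 has {a, b, e} and column 2 has {a, b, d, f}, leaving only c.
Row 2, column 6: row 2 has {a, b, c, e} and column 6 has {a, b, f}, leaving only d.
Row 2, column 3: row 2 has {a, b, c, d, e} and column 3 has {a, b, c, e}, leaving only f.
Row 3, column 5: row 3 has {a, b, c, d, f} and column 5 has {a, b, c, d, f}, leaving only e.
Row 4, column 1: row 4 has {a, b, d, f} and column 1 has {b, c, d, f}, leaving only e.
Row 4, column 4: row 4 has {a, b, d, e, f} and column 4 has {a, b, d, e, f}, leaving only c.
Row 5, column 6: row 5 has {a, b, c, d, f} and column 6 has {a, b, d, f}, leaving only e.
Row 6 already has {b, f} and column 6 already has {a, b, d, e, f}, so row 6, column 6 must be c.

c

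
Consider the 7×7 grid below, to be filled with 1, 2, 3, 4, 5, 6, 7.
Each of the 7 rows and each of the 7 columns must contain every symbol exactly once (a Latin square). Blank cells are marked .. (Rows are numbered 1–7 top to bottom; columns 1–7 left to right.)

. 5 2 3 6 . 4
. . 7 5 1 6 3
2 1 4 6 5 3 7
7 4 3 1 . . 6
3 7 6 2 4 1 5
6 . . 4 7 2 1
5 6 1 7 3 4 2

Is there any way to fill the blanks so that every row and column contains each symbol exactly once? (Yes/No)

No row or column among the givens repeats a symbol, and propagating forced cells runs into no contradiction.
One valid completion exists (for instance, 1 5 2 3 6 7 4 / 4 2 7 5 1 6 3 / 2 1 4 6 5 3 7 / 7 4 3 1 2 5 6 / 3 7 6 2 4 1 5 / 6 3 5 4 7 2 1 / 5 6 1 7 3 4 2).

Yes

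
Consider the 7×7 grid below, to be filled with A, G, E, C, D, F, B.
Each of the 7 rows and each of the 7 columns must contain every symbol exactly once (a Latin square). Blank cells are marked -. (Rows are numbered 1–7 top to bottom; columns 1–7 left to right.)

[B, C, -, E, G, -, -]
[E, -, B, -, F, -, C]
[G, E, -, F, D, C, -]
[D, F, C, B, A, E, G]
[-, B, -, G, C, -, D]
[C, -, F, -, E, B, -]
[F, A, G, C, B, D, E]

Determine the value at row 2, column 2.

D

Row 3, column 3: row 3 has {G, E, C, D, F} and column 3 has {G, C, F, B}, leaving only A.
Row 1, column 3: row 1 has {G, E, C, B} and column 3 has {A, G, C, F, B}, leaving only D.
Row 3, column 7: row 3 has {A, G, E, C, D, F} and column 7 has {G, E, C, D}, leaving only B.
Row 5, column 1: row 5 has {G, C, D, B} and column 1 has {G, E, C, D, F, B}, leaving only A.
Row 5, column 3: row 5 has {A, G, C, D, B} and column 3 has {A, G, C, D, F, B}, leaving only E.
Row 5, column 6: row 5 has {A, G, E, C, D, B} and column 6 has {E, C, D, B}, leaving only F.
Row 1, column 6: row 1 has {G, E, C, D, B} and column 6 has {E, C, D, F, B}, leaving only A.
Row 1, column 7: row 1 has {A, G, E, C, D, B} and column 7 has {G, E, C, D, B}, leaving only F.
Row 2, column 6: row 2 has {E, C, F, B} and column 6 has {A, E, C, D, F, B}, leaving only G.
Row 2 already has {G, E, C, F, B} and column 2 already has {A, E, C, F, B}, so row 2, column 2 must be D.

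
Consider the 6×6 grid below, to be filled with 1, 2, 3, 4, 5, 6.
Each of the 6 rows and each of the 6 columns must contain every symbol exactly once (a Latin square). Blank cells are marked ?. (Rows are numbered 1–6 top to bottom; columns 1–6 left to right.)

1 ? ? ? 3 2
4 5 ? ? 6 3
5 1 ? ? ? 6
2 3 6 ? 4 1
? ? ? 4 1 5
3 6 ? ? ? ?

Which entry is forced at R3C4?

3

Row 1, column 2: row 1 has {1, 2, 3} and column 2 has {1, 3, 5, 6}, leaving only 4.
Row 1, column 3: row 1 has {1, 2, 3, 4} and column 3 has {6}, leaving only 5.
Row 1, column 4: row 1 has {1, 2, 3, 4, 5} and column 4 has {4}, leaving only 6.
Row 3, column 5: row 3 has {1, 5, 6} and column 5 has {1, 3, 4, 6}, leaving only 2.
Row 3 already has {1, 2, 5, 6} and column 4 already has {4, 6}, so row 3, column 4 must be 3.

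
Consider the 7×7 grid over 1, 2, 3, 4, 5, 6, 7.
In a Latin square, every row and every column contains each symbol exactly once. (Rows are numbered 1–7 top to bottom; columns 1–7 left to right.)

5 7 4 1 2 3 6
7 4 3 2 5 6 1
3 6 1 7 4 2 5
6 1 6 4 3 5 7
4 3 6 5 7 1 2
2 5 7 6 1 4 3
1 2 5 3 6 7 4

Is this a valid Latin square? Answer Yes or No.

No

Row 4 contains 6 twice (at columns 1 and 3), so it is not a permutation.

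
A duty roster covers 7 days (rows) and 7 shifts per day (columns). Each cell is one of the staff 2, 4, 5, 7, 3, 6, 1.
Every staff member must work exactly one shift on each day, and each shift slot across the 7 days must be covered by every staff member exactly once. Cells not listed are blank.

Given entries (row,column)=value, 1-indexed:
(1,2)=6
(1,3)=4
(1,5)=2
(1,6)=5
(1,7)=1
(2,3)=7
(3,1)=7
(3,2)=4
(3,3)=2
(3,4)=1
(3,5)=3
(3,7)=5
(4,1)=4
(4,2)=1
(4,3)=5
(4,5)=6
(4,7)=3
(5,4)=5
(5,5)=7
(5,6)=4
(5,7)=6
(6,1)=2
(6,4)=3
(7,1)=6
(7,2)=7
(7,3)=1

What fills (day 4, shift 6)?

7

Day 1, shift 1: day 1 has {2, 4, 5, 6, 1} and shift 1 has {2, 4, 7, 6}, leaving only 3.
Day 1, shift 4: day 1 has {2, 4, 5, 3, 6, 1} and shift 4 has {5, 3, 1}, leaving only 7.
Day 3, shift 6: day 3 has {2, 4, 5, 7, 3, 1} and shift 6 has {4, 5}, leaving only 6.
Day 4, shift 4: day 4 has {4, 5, 3, 6, 1} and shift 4 has {5, 7, 3, 1}, leaving only 2.
Day 4 already has {2, 4, 5, 3, 6, 1} and shift 6 already has {4, 5, 6}, so day 4, shift 6 must be 7.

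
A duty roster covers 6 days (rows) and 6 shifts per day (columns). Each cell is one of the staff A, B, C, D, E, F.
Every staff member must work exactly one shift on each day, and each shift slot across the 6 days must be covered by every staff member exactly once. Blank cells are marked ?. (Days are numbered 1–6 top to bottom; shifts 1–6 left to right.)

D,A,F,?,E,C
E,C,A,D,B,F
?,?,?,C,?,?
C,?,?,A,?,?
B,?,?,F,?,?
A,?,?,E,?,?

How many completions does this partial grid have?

16

Day 1, shift 4: eliminating its day and shift leaves {B}.
Day 3, shift 1: eliminating its day and shift leaves {F}.
Day 3, shift 2: eliminating its day and shift leaves {B, D, E, F}.
Day 3, shift 3: eliminating its day and shift leaves {B, D, E}.
Day 3, shift 5: eliminating its day and shift leaves {A, D, F}.
Day 3, shift 6: eliminating its day and shift leaves {A, B, D, E}.
Day 4, shift 2: eliminating its day and shift leaves {B, D, E, F}.
Day 4, shift 3: eliminating its day and shift leaves {B, D, E}.
Day 4, shift 5: eliminating its day and shift leaves {D, F}.
Day 4, shift 6: eliminating its day and shift leaves {B, D, E}.
Day 5, shift 2: eliminating its day and shift leaves {D, E}.
Day 5, shift 3: eliminating its day and shift leaves {C, D, E}.
Day 5, shift 5: eliminating its day and shift leaves {A, C, D}.
Day 5, shift 6: eliminating its day and shift leaves {A, D, E}.
Day 6, shift 2: eliminating its day and shift leaves {B, D, F}.
Day 6, shift 3: eliminating its day and shift leaves {B, C, D}.
Day 6, shift 5: eliminating its day and shift leaves {C, D, F}.
Day 6, shift 6: eliminating its day and shift leaves {B, D}.
Enumerating the assignments across these blanks that avoid any day or shift repeat gives 16 completions.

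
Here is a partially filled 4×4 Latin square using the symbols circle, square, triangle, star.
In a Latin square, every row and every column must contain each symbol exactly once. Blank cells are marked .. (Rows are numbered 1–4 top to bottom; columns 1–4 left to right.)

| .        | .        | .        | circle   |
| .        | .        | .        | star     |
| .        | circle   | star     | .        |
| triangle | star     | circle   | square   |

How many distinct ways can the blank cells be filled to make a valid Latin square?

2

Row 1, column 1: eliminating its row and column leaves {square, star}.
Row 1, column 2: eliminating its row and column leaves {square, triangle}.
Row 1, column 3: eliminating its row and column leaves {square, triangle}.
Row 2, column 1: eliminating its row and column leaves {circle, square}.
Row 2, column 2: eliminating its row and column leaves {square, triangle}.
Row 2, column 3: eliminating its row and column leaves {square, triangle}.
Row 3, column 1: eliminating its row and column leaves {square}.
Row 3, column 4: eliminating its row and column leaves {triangle}.
Enumerating the assignments across these blanks that avoid any row or column repeat gives 2 completions.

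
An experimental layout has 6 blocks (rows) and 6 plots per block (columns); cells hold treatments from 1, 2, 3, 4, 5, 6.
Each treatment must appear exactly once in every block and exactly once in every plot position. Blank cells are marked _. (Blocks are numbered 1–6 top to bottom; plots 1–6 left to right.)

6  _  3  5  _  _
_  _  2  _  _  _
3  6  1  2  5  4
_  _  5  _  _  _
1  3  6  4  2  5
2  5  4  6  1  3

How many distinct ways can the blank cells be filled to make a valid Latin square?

3

Block 1, plot 2: eliminating its block and plot leaves {1, 2, 4}.
Block 1, plot 5: eliminating its block and plot leaves {4}.
Block 1, plot 6: eliminating its block and plot leaves {1, 2}.
Block 2, plot 1: eliminating its block and plot leaves {4, 5}.
Block 2, plot 2: eliminating its block and plot leaves {1, 4}.
Block 2, plot 4: eliminating its block and plot leaves {1, 3}.
Block 2, plot 5: eliminating its block and plot leaves {3, 4, 6}.
Block 2, plot 6: eliminating its block and plot leaves {1, 6}.
Block 4, plot 1: eliminating its block and plot leaves {4}.
Block 4, plot 2: eliminating its block and plot leaves {1, 2, 4}.
Block 4, plot 4: eliminating its block and plot leaves {1, 3}.
Block 4, plot 5: eliminating its block and plot leaves {3, 4, 6}.
Block 4, plot 6: eliminating its block and plot leaves {1, 2, 6}.
Enumerating the assignments across these blanks that avoid any block or plot repeat gives 3 completions.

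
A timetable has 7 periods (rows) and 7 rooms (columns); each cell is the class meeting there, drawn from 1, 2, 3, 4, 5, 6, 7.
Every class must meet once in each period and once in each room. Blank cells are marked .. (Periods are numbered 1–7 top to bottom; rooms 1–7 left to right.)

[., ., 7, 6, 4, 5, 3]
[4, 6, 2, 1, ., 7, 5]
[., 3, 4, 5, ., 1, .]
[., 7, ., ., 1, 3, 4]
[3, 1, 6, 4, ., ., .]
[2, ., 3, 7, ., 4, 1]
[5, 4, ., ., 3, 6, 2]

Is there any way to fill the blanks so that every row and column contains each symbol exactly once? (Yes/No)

Period 2, room 5: period 2 together with room 5 already contain {1, 2, 3, 4, 5, 6, 7} — every symbol — so nothing can go there. The grid has no valid completion.

No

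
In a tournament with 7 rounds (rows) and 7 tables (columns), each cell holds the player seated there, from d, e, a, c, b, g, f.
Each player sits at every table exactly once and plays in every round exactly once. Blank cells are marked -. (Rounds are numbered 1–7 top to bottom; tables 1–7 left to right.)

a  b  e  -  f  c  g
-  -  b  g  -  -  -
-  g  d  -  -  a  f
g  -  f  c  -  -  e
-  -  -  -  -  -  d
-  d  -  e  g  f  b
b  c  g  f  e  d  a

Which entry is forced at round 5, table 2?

e

Round 1, table 4: round 1 has {e, a, c, b, g, f} and table 4 has {e, c, g, f}, leaving only d.
Round 2, table 6: round 2 has {b, g} and table 6 has {d, a, c, f}, leaving only e.
Round 2, table 7: round 2 has {e, b, g} and table 7 has {d, e, a, b, g, f}, leaving only c.
Round 3, table 4: round 3 has {d, a, g, f} and table 4 has {d, e, c, g, f}, leaving only b.
Round 3, table 5: round 3 has {d, a, b, g, f} and table 5 has {e, g, f}, leaving only c.
Round 3, table 1: round 3 has {d, a, c, b, g, f} and table 1 has {a, b, g}, leaving only e.
Round 4, table 2: round 4 has {e, c, g, f} and table 2 has {d, c, b, g}, leaving only a.
Round 2, table 2: round 2 has {e, c, b, g} and table 2 has {d, a, c, b, g}, leaving only f.
Round 5 already has {d} and table 2 already has {d, a, c, b, g, f}, so round 5, table 2 must be e.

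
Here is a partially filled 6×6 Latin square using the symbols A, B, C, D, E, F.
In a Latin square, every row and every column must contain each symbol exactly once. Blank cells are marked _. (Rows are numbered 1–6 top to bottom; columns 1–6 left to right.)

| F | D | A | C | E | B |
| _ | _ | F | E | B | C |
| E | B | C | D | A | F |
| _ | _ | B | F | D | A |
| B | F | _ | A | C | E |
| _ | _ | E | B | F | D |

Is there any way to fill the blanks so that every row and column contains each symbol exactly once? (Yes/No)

No row or column among the givens repeats a symbol, and propagating forced cells runs into no contradiction.
One valid completion exists (for instance, F D A C E B / D A F E B C / E B C D A F / C E B F D A / B F D A C E / A C E B F D).

Yes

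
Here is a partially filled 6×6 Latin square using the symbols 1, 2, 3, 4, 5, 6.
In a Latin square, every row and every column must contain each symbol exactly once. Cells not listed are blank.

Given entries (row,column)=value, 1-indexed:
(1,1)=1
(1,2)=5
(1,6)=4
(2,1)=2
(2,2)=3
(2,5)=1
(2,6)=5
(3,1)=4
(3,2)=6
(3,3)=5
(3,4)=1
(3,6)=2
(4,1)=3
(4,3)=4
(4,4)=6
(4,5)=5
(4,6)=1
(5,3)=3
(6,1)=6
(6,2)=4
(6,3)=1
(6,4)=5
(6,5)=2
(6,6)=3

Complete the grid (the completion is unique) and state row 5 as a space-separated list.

Row 5, column 1: row 5 has {3} and column 1 has {1, 2, 3, 4, 6}, leaving only 5.
Row 5, column 6: row 5 has {3, 5} and column 6 has {1, 2, 3, 4, 5}, leaving only 6.
Row 5, column 5: row 5 has {3, 5, 6} and column 5 has {1, 2, 5}, leaving only 4.
Row 5, column 4: row 5 has {3, 4, 5, 6} and column 4 has {1, 5, 6}, leaving only 2.
Row 5, column 2: row 5 has {2, 3, 4, 5, 6} and column 2 has {3, 4, 5, 6}, leaving only 1.
So row 5 reads: 5 1 3 2 4 6.

5 1 3 2 4 6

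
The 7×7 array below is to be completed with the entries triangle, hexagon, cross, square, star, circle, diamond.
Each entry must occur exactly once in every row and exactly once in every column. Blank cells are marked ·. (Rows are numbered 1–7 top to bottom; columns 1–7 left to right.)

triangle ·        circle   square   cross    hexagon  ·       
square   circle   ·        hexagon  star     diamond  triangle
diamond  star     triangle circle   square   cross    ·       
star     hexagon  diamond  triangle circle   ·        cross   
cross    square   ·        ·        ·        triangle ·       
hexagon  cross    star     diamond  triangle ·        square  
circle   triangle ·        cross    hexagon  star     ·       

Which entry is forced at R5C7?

Row 1, column 2: row 1 has {triangle, hexagon, cross, square, circle} and column 2 has {triangle, hexagon, cross, square, star, circle}, leaving only diamond.
Row 1, column 7: row 1 has {triangle, hexagon, cross, square, circle, diamond} and column 7 has {triangle, cross, square}, leaving only star.
Row 2, column 3: row 2 has {triangle, hexagon, square, star, circle, diamond} and column 3 has {triangle, star, circle, diamond}, leaving only cross.
Row 3, column 7: row 3 has {triangle, cross, square, star, circle, diamond} and column 7 has {triangle, cross, square, star}, leaving only hexagon.
Row 4, column 6: row 4 has {triangle, hexagon, cross, star, circle, diamond} and column 6 has {triangle, hexagon, cross, star, diamond}, leaving only square.
Row 5, column 3: row 5 has {triangle, cross, square} and column 3 has {triangle, cross, star, circle, diamond}, leaving only hexagon.
Row 5, column 4: row 5 has {triangle, hexagon, cross, square} and column 4 has {triangle, hexagon, cross, square, circle, diamond}, leaving only star.
Row 5, column 5: row 5 has {triangle, hexagon, cross, square, star} and column 5 has {triangle, hexagon, cross, square, star, circle}, leaving only diamond.
Row 5 already has {triangle, hexagon, cross, square, star, diamond} and column 7 already has {triangle, hexagon, cross, square, star}, so row 5, column 7 must be circle.

circle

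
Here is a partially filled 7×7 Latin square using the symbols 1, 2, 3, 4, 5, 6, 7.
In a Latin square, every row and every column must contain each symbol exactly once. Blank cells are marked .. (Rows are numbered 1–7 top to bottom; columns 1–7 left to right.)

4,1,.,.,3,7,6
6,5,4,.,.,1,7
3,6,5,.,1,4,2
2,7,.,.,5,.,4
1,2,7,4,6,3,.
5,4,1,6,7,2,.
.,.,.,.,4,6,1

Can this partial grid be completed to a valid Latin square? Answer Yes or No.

Row 4, column 6: row 4 together with column 6 already contain {1, 2, 3, 4, 5, 6, 7} — every symbol — so nothing can go there. The grid has no valid completion.

No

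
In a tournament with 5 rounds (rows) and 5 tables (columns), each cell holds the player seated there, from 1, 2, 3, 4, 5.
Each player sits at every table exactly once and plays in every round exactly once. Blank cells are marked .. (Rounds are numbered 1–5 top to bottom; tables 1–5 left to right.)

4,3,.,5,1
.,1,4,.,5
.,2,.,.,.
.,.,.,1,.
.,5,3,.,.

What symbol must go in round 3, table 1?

Round 1, table 3: round 1 has {1, 3, 4, 5} and table 3 has {3, 4}, leaving only 2.
Round 4, table 2: round 4 has {1} and table 2 has {1, 2, 3, 5}, leaving only 4.
Round 4, table 3: round 4 has {1, 4} and table 3 has {2, 3, 4}, leaving only 5.
Round 3, table 3: round 3 has {2} and table 3 has {2, 3, 4, 5}, leaving only 1.
Round 3, table 1 is narrowed to {3, 5}.
If it were 3, then round 4, table 1 would be left with no valid symbol.
So round 3, table 1 must be 5.

5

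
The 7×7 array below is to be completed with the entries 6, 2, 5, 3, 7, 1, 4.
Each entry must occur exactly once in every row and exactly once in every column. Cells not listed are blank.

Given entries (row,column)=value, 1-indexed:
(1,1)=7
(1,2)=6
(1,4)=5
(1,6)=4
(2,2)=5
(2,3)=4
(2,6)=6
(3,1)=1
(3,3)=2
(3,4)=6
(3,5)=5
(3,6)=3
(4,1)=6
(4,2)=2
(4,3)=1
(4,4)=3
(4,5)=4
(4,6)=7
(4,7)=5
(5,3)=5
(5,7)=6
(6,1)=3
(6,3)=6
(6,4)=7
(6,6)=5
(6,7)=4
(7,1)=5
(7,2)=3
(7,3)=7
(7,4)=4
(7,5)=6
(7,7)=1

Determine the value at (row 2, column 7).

Row 1, column 3: row 1 has {6, 5, 7, 4} and column 3 has {6, 2, 5, 7, 1, 4}, leaving only 3.
Row 1, column 7: row 1 has {6, 5, 3, 7, 4} and column 7 has {6, 5, 1, 4}, leaving only 2.
Row 1, column 5: row 1 has {6, 2, 5, 3, 7, 4} and column 5 has {6, 5, 4}, leaving only 1.
Row 2, column 1: row 2 has {6, 5, 4} and column 1 has {6, 5, 3, 7, 1}, leaving only 2.
Row 2, column 4: row 2 has {6, 2, 5, 4} and column 4 has {6, 5, 3, 7, 4}, leaving only 1.
Row 3, column 7: row 3 has {6, 2, 5, 3, 1} and column 7 has {6, 2, 5, 1, 4}, leaving only 7.
Row 2 already has {6, 2, 5, 1, 4} and column 7 already has {6, 2, 5, 7, 1, 4}, so row 2, column 7 must be 3.

3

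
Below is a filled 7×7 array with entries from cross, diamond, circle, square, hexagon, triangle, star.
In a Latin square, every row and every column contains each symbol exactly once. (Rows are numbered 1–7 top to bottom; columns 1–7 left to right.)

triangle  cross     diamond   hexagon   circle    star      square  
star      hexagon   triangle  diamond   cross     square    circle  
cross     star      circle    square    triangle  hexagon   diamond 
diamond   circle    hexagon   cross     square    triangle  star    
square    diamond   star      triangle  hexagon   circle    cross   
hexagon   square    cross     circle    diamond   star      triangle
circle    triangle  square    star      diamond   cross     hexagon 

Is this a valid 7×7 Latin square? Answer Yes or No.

No

Every row is a permutation, but column 6 contains star twice (at rows 1 and 6).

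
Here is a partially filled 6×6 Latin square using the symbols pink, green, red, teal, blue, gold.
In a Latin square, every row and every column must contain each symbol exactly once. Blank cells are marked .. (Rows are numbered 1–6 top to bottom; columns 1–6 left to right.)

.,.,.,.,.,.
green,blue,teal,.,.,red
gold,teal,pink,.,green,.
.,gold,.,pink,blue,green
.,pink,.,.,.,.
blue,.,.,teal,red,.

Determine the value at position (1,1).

pink

Row 2, column 4: row 2 has {green, red, teal, blue} and column 4 has {pink, teal}, leaving only gold.
Row 2, column 5: row 2 has {green, red, teal, blue, gold} and column 5 has {green, red, blue}, leaving only pink.
Row 3, column 6: row 3 has {pink, green, teal, gold} and column 6 has {green, red}, leaving only blue.
Row 3, column 4: row 3 has {pink, green, teal, blue, gold} and column 4 has {pink, teal, gold}, leaving only red.
Row 4, column 3: row 4 has {pink, green, blue, gold} and column 3 has {pink, teal}, leaving only red.
Row 4, column 1: row 4 has {pink, green, red, blue, gold} and column 1 has {green, blue, gold}, leaving only teal.
Row 5, column 1: row 5 has {pink} and column 1 has {green, teal, blue, gold}, leaving only red.
Row 1 already has {} and column 1 already has {green, red, teal, blue, gold}, so row 1, column 1 must be pink.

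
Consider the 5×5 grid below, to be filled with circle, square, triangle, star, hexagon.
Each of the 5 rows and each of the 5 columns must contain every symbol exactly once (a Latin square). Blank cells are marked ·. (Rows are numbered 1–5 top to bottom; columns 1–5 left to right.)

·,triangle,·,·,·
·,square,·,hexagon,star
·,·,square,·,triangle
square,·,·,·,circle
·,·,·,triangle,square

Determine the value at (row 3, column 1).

hexagon

Row 1, column 5: row 1 has {triangle} and column 5 has {circle, square, triangle, star}, leaving only hexagon.
Row 4, column 4: row 4 has {circle, square} and column 4 has {triangle, hexagon}, leaving only star.
Row 3, column 4: row 3 has {square, triangle} and column 4 has {triangle, star, hexagon}, leaving only circle.
Row 1, column 4: row 1 has {triangle, hexagon} and column 4 has {circle, triangle, star, hexagon}, leaving only square.
Row 4, column 2: row 4 has {circle, square, star} and column 2 has {square, triangle}, leaving only hexagon.
Row 3, column 2: row 3 has {circle, square, triangle} and column 2 has {square, triangle, hexagon}, leaving only star.
Row 3 already has {circle, square, triangle, star} and column 1 already has {square}, so row 3, column 1 must be hexagon.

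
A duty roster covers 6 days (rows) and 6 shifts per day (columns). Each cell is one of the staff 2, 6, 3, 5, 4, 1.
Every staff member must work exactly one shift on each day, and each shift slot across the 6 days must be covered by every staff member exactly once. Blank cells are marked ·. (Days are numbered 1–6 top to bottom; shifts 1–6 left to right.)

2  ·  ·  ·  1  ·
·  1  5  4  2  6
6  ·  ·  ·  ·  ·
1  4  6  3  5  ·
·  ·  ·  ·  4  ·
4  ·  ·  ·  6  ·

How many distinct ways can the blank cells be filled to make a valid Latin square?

14

Day 1, shift 2: eliminating its day and shift leaves {6, 3, 5}.
Day 1, shift 3: eliminating its day and shift leaves {3, 4}.
Day 1, shift 4: eliminating its day and shift leaves {6, 5}.
Day 1, shift 6: eliminating its day and shift leaves {3, 5, 4}.
Day 2, shift 1: eliminating its day and shift leaves {3}.
Day 3, shift 2: eliminating its day and shift leaves {2, 3, 5}.
Day 3, shift 3: eliminating its day and shift leaves {2, 3, 4, 1}.
Day 3, shift 4: eliminating its day and shift leaves {2, 5, 1}.
Day 3, shift 5: eliminating its day and shift leaves {3}.
Day 3, shift 6: eliminating its day and shift leaves {2, 3, 5, 4, 1}.
Day 4, shift 6: eliminating its day and shift leaves {2}.
Day 5, shift 1: eliminating its day and shift leaves {3, 5}.
Day 5, shift 2: eliminating its day and shift leaves {2, 6, 3, 5}.
Day 5, shift 3: eliminating its day and shift leaves {2, 3, 1}.
Day 5, shift 4: eliminating its day and shift leaves {2, 6, 5, 1}.
Day 5, shift 6: eliminating its day and shift leaves {2, 3, 5, 1}.
Day 6, shift 2: eliminating its day and shift leaves {2, 3, 5}.
Day 6, shift 3: eliminating its day and shift leaves {2, 3, 1}.
Day 6, shift 4: eliminating its day and shift leaves {2, 5, 1}.
Day 6, shift 6: eliminating its day and shift leaves {2, 3, 5, 1}.
Enumerating the assignments across these blanks that avoid any day or shift repeat gives 14 completions.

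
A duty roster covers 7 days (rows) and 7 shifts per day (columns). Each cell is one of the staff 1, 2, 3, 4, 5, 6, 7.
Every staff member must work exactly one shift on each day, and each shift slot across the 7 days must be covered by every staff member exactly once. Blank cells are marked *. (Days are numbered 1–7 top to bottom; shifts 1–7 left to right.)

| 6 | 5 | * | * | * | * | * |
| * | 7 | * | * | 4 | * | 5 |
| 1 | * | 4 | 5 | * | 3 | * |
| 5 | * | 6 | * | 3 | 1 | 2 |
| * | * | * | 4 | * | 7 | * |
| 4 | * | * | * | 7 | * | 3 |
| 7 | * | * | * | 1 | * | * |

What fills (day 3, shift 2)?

2

Day 1, shift 5: day 1 has {5, 6} and shift 5 has {1, 3, 4, 7}, leaving only 2.
Day 1, shift 6: day 1 has {2, 5, 6} and shift 6 has {1, 3, 7}, leaving only 4.
Day 3, shift 5: day 3 has {1, 3, 4, 5} and shift 5 has {1, 2, 3, 4, 7}, leaving only 6.
Day 3 already has {1, 3, 4, 5, 6} and shift 2 already has {5, 7}, so day 3, shift 2 must be 2.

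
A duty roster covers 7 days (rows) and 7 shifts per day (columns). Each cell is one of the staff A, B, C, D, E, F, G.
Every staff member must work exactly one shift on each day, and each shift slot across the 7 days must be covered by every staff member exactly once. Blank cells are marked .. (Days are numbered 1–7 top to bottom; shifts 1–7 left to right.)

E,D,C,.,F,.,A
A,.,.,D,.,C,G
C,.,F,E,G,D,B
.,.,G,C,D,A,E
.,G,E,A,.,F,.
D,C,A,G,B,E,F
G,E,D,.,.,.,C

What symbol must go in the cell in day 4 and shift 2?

B

Day 1, shift 4: day 1 has {A, C, D, E, F} and shift 4 has {A, C, D, E, G}, leaving only B.
Day 1, shift 6: day 1 has {A, B, C, D, E, F} and shift 6 has {A, C, D, E, F}, leaving only G.
Day 2, shift 3: day 2 has {A, C, D, G} and shift 3 has {A, C, D, E, F, G}, leaving only B.
Day 2, shift 2: day 2 has {A, B, C, D, G} and shift 2 has {C, D, E, G}, leaving only F.
Day 4 already has {A, C, D, E, G} and shift 2 already has {C, D, E, F, G}, so day 4, shift 2 must be B.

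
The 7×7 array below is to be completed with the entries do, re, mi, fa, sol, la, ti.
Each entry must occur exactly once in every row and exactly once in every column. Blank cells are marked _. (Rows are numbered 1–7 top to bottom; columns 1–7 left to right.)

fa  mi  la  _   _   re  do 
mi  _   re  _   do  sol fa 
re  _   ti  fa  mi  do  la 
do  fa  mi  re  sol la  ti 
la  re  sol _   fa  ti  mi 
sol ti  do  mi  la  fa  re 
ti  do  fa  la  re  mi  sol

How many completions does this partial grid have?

Row 1, column 4: eliminating its row and column leaves {sol, ti}.
Row 1, column 5: eliminating its row and column leaves {ti}.
Row 2, column 2: eliminating its row and column leaves {la}.
Row 2, column 4: eliminating its row and column leaves {ti}.
Row 3, column 2: eliminating its row and column leaves {sol}.
Row 5, column 4: eliminating its row and column leaves {do}.
Only one assignment across all blanks avoids any row or column repeat, giving 1 completion.

1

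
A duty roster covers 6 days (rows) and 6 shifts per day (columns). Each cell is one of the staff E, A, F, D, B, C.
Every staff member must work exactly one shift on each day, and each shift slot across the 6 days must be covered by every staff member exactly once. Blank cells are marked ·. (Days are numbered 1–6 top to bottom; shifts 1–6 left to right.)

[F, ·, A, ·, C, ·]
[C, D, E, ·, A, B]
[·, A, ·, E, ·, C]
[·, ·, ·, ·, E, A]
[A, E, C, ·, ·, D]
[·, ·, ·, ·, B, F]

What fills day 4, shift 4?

Day 1, shift 2: day 1 has {A, F, C} and shift 2 has {E, A, D}, leaving only B.
Day 1, shift 4: day 1 has {A, F, B, C} and shift 4 has {E}, leaving only D.
Day 1, shift 6: day 1 has {A, F, D, B, C} and shift 6 has {A, F, D, B, C}, leaving only E.
Day 2, shift 4: day 2 has {E, A, D, B, C} and shift 4 has {E, D}, leaving only F.
Day 5, shift 4: day 5 has {E, A, D, C} and shift 4 has {E, F, D}, leaving only B.
Day 4 already has {E, A} and shift 4 already has {E, F, D, B}, so day 4, shift 4 must be C.

C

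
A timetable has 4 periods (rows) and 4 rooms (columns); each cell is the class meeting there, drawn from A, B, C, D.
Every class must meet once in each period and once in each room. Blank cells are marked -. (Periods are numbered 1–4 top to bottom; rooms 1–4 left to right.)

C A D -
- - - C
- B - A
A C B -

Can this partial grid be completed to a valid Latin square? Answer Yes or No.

Yes

No period or room among the givens repeats a symbol, and propagating forced cells runs into no contradiction.
One valid completion exists (for instance, C A D B / B D A C / D B C A / A C B D).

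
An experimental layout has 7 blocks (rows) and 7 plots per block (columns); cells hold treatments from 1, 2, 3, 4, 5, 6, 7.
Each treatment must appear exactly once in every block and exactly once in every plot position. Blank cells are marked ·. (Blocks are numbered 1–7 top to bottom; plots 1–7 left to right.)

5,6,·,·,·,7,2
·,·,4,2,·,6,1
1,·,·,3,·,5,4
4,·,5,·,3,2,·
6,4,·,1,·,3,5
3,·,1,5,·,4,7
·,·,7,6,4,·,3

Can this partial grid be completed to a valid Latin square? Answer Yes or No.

No block or plot among the givens repeats a symbol, and propagating forced cells runs into no contradiction.
One valid completion exists (for instance, 5 6 3 4 1 7 2 / 7 3 4 2 5 6 1 / 1 7 6 3 2 5 4 / 4 1 5 7 3 2 6 / 6 4 2 1 7 3 5 / 3 2 1 5 6 4 7 / 2 5 7 6 4 1 3).

Yes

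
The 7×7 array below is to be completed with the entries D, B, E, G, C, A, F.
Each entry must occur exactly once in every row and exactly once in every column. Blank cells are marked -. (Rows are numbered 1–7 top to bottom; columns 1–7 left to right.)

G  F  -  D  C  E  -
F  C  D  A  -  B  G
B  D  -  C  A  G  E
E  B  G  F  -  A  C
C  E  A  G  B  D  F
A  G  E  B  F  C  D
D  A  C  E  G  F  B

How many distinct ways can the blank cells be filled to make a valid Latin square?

1

Row 1, column 3: eliminating its row and column leaves {B}.
Row 1, column 7: eliminating its row and column leaves {A}.
Row 2, column 5: eliminating its row and column leaves {E}.
Row 3, column 3: eliminating its row and column leaves {F}.
Row 4, column 5: eliminating its row and column leaves {D}.
Only one assignment across all blanks avoids any row or column repeat, giving 1 completion.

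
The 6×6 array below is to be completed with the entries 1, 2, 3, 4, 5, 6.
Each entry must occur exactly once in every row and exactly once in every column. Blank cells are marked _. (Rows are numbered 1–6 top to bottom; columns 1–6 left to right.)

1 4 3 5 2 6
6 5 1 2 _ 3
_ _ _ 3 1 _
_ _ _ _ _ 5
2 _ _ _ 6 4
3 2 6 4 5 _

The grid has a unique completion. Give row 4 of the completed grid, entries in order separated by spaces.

Row 4, column 1: row 4 has {5} and column 1 has {1, 2, 3, 6}, leaving only 4.
Row 4, column 3: row 4 has {4, 5} and column 3 has {1, 3, 6}, leaving only 2.
Row 4, column 5: row 4 has {2, 4, 5} and column 5 has {1, 2, 5, 6}, leaving only 3.
Row 2, column 5: row 2 has {1, 2, 3, 5, 6} and column 5 has {1, 2, 3, 5, 6}, leaving only 4.
Row 3, column 1: row 3 has {1, 3} and column 1 has {1, 2, 3, 4, 6}, leaving only 5.
Row 3, column 2: row 3 has {1, 3, 5} and column 2 has {2, 4, 5}, leaving only 6.
Row 4, column 2: row 4 has {2, 3, 4, 5} and column 2 has {2, 4, 5, 6}, leaving only 1.
Row 4, column 4: row 4 has {1, 2, 3, 4, 5} and column 4 has {2, 3, 4, 5}, leaving only 6.
So row 4 reads: 4 1 2 6 3 5.

4 1 2 6 3 5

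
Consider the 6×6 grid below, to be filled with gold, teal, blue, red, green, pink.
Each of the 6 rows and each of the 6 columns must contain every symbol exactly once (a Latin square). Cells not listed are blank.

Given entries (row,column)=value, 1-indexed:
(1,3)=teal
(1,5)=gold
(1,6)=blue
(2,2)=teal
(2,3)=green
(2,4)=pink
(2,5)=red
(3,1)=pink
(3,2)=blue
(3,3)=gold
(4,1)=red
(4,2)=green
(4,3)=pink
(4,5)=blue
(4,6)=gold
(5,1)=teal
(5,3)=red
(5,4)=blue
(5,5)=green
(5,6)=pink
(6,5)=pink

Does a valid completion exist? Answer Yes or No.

No

Row 2, column 6: row 2 together with column 6 already contain {gold, teal, blue, red, green, pink} — every symbol — so nothing can go there. The grid has no valid completion.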